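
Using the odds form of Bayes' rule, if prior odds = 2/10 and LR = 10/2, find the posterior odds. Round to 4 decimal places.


Bayes' rule in odds form: posterior odds = prior odds * LR
= (2 * 10) / (10 * 2)
= 20/20 = 1.0

1.0


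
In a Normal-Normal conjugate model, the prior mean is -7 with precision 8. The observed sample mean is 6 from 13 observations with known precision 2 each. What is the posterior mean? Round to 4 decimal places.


Posterior precision = tau0 + n*tau = 8 + 13*2 = 34
Posterior mean = (tau0*mu0 + n*tau*xbar) / posterior_precision
= (8*-7 + 13*2*6) / 34
= 100 / 34 = 2.9412

2.9412


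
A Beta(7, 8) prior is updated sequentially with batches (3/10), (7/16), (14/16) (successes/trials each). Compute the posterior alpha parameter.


Sequential conjugate updating is equivalent to a single batch update.
Total successes across all batches = 24
alpha_posterior = alpha_prior + total_successes = 7 + 24
= 31

31


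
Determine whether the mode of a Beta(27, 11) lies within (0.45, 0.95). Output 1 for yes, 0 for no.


First find the mode: (a-1)/(a+b-2) = 0.7222
Is 0.7222 in (0.45, 0.95)? 1

1


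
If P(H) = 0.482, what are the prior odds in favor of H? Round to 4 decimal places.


Prior odds = P(H) / (1 - P(H))
= 0.482 / 0.518
= 0.9305

0.9305


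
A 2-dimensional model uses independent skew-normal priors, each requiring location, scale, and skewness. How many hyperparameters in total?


Per parameter: 3 (location, scale, and skewness).
Total = 2 * 3 = 6

6


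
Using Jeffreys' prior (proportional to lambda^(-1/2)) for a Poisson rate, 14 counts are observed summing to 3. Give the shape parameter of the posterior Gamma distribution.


Conjugate update: Gamma(prior_shape + S, prior_rate + n).
Prior shape = 0.5, prior rate = 0.
Posterior shape = 0.5 + S = 0.5 + 3 = 3.5

3.5


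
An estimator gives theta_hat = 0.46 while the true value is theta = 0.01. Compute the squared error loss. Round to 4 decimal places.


The squared error loss is (theta_hat - theta)^2
= (0.46 - 0.01)^2
= (0.45)^2 = 0.2025

0.2025


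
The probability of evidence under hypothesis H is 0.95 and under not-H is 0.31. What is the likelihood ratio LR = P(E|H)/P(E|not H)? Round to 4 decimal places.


LR = 0.95 / 0.31
= 3.0645

3.0645


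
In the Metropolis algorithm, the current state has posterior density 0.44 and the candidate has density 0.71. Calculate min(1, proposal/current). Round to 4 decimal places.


Ratio = 0.71/0.44 = 1.6136
Acceptance probability = min(1, 1.6136)
= 1.0

1.0


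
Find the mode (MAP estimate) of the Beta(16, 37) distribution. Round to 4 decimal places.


For Beta(a,b) with a,b > 1:
Mode = (a-1)/(a+b-2) = (16-1)/(53-2)
= 15/51 = 0.2941

0.2941


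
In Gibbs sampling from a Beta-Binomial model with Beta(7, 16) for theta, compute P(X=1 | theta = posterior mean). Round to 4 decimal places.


Posterior mean = alpha/(alpha+beta) = 7/23 = 0.3043
P(X=1|theta=mean) = theta = 0.3043

0.3043


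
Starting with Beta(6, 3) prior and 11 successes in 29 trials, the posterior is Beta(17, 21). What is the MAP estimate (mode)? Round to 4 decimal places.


The mode of Beta(a, b) when a > 1 and b > 1 is (a-1)/(a+b-2)
= (17 - 1) / (17 + 21 - 2)
= 16 / 36
= 0.4444

0.4444


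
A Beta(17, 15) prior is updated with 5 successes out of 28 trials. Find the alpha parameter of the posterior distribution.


In the Beta-Binomial conjugate update:
alpha_post = alpha_prior + successes
= 17 + 5
= 22

22


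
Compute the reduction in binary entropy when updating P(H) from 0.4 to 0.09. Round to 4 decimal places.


H_before = -p*log2(p) - (1-p)*log2(1-p) for p=0.4: 0.971
H_after for p=0.09: 0.4365
Reduction = 0.971 - 0.4365 = 0.5345

0.5345


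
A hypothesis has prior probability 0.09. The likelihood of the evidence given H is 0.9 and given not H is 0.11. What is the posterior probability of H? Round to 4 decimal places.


Using Bayes' theorem:
P(E) = 0.09 * 0.9 + 0.91 * 0.11
P(E) = 0.1811
P(H|E) = (0.09 * 0.9) / 0.1811 = 0.4473

0.4473


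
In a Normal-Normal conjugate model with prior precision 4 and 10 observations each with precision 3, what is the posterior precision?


Posterior precision = prior precision + n * observation precision
= 4 + 10 * 3
= 4 + 30 = 34

34


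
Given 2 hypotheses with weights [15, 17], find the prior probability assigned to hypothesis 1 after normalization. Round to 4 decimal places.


To normalize, divide each weight by the sum of all weights.
Sum = 32
Prior(H1) = 15/32 = 0.4688

0.4688


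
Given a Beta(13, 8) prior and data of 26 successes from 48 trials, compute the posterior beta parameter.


Number of failures = 48 - 26 = 22
Posterior beta = 8 + 22 = 30

30


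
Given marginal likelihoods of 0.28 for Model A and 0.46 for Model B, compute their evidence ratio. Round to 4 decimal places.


Ratio = ML(A) / ML(B) = 0.28/0.46
= 0.6087

0.6087


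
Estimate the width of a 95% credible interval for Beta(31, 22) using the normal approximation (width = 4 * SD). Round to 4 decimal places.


For Beta(a,b): Var = ab/((a+b)^2(a+b+1))
Var = 0.0045, SD = 0.0671
Approximate 95% CI width = 4 * 0.0671 = 0.2682

0.2682


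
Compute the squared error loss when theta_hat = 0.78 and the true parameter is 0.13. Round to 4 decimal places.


L = (theta_hat - theta_true)^2
= (0.78 - 0.13)^2
= 0.65^2 = 0.4225

0.4225


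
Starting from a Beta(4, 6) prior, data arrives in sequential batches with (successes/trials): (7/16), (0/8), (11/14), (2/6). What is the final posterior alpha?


In sequential Bayesian updating, we sum all successes.
Total successes = 20
Final alpha = 4 + 20 = 24

24


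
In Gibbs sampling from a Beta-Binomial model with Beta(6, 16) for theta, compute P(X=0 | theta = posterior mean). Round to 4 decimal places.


Posterior mean = alpha/(alpha+beta) = 6/22 = 0.2727
P(X=0|theta=mean) = 1 - theta = 0.7273

0.7273


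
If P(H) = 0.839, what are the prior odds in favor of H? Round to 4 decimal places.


Prior odds = P(H) / (1 - P(H))
= 0.839 / 0.161
= 5.2112

5.2112


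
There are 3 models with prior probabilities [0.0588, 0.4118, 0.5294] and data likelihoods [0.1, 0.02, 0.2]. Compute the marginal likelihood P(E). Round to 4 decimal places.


P(E) = sum over models of P(M_i) * P(E|M_i)
= 0.0588*0.1 + 0.4118*0.02 + 0.5294*0.2
= 0.12

0.12


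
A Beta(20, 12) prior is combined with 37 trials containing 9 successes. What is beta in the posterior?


In conjugate updating:
beta_posterior = beta_prior + (n - k)
= 12 + (37 - 9)
= 12 + 28 = 40

40


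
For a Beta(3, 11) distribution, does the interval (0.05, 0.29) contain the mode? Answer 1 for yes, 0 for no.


Mode of Beta(a,b) = (a-1)/(a+b-2)
= (3-1)/(3+11-2) = 0.1667
Check: 0.05 <= 0.1667 <= 0.29?
Result: 1

1


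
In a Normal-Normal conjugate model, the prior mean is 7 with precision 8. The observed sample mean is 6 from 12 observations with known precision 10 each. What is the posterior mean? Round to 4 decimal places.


Posterior precision = tau0 + n*tau = 8 + 12*10 = 128
Posterior mean = (tau0*mu0 + n*tau*xbar) / posterior_precision
= (8*7 + 12*10*6) / 128
= 776 / 128 = 6.0625

6.0625


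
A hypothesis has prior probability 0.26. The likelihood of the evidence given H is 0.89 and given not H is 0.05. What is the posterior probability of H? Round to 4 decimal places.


Using Bayes' theorem:
P(E) = 0.26 * 0.89 + 0.74 * 0.05
P(E) = 0.2684
P(H|E) = (0.26 * 0.89) / 0.2684 = 0.8621

0.8621


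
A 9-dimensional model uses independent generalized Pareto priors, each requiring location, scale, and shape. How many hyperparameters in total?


Per parameter: 3 (location, scale, and shape).
Total = 9 * 3 = 27

27


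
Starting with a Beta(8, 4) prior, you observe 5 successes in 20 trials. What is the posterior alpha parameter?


For a Beta-Binomial conjugate model:
Posterior alpha = prior alpha + number of successes
= 8 + 5 = 13

13


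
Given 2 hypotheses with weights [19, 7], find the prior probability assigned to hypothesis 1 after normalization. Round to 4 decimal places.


To normalize, divide each weight by the sum of all weights.
Sum = 26
Prior(H1) = 19/26 = 0.7308

0.7308


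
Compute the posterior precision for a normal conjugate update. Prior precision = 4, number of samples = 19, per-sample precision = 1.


tau_post = tau_0 + n * tau
= 4 + 19 * 1 = 23

23


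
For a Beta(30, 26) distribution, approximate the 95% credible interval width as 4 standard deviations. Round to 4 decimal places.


Variance of Beta(a,b) = ab / ((a+b)^2 * (a+b+1))
= 30*26 / ((56)^2 * 57)
= 0.0044
SD = sqrt(0.0044) = 0.0661
Width = 4 * SD = 0.2642

0.2642


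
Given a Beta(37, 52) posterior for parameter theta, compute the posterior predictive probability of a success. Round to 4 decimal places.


For a Beta-Bernoulli model, the predictive probability is the mean:
P(success) = 37/(37+52) = 37/89 = 0.4157

0.4157


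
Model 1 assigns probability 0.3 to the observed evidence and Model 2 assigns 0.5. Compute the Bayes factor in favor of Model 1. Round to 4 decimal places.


BF = P(data|M1) / P(data|M2)
= 0.3 / 0.5 = 0.6

0.6


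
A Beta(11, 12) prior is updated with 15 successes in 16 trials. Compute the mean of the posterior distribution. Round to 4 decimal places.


After update: Beta(26, 13)
Mean = 26 / (26 + 13) = 26 / 39
= 0.6667

0.6667


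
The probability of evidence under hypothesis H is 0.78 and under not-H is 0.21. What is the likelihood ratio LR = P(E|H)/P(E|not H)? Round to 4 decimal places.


LR = 0.78 / 0.21
= 3.7143

3.7143


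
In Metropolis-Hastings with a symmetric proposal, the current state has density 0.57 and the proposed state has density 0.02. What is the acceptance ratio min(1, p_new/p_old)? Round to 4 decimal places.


Ratio = p_new / p_old = 0.02 / 0.57 = 0.0351
Acceptance = min(1, 0.0351) = 0.0351

0.0351


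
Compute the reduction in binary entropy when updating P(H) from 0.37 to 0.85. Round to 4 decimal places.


H_before = -p*log2(p) - (1-p)*log2(1-p) for p=0.37: 0.9507
H_after for p=0.85: 0.6098
Reduction = 0.9507 - 0.6098 = 0.3408

0.3408


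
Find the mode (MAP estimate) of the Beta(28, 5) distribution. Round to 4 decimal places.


For Beta(a,b) with a,b > 1:
Mode = (a-1)/(a+b-2) = (28-1)/(33-2)
= 27/31 = 0.871

0.871


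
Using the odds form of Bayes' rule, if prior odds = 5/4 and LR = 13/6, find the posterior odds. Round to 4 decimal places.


Bayes' rule in odds form: posterior odds = prior odds * LR
= (5 * 13) / (4 * 6)
= 65/24 = 2.7083

2.7083


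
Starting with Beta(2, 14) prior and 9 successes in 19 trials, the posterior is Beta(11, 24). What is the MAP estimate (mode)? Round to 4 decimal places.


The mode of Beta(a, b) when a > 1 and b > 1 is (a-1)/(a+b-2)
= (11 - 1) / (11 + 24 - 2)
= 10 / 33
= 0.303

0.303


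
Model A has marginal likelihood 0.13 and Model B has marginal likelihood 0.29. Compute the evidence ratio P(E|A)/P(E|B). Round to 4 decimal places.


Evidence ratio = P(E|A) / P(E|B)
= 0.13 / 0.29
= 0.4483

0.4483


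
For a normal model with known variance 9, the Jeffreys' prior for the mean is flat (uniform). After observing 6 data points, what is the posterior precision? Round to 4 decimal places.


Jeffreys' prior for normal mean (known variance) is flat.
Prior precision = 0.
Posterior precision = prior_prec + n/sigma^2 = 0 + 6/9
= 0.6667

0.6667


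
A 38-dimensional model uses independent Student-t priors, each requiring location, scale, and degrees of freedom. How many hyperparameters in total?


Per parameter: 3 (location, scale, and degrees of freedom).
Total = 38 * 3 = 114

114


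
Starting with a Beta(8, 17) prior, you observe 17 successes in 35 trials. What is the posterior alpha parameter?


For a Beta-Binomial conjugate model:
Posterior alpha = prior alpha + number of successes
= 8 + 17 = 25

25


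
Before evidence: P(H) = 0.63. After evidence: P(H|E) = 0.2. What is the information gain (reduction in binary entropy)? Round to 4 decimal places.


Prior entropy = 0.9507
Posterior entropy = 0.7219
Information gain = 0.9507 - 0.7219 = 0.2287

0.2287


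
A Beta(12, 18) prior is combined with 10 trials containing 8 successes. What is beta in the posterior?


In conjugate updating:
beta_posterior = beta_prior + (n - k)
= 18 + (10 - 8)
= 18 + 2 = 20

20


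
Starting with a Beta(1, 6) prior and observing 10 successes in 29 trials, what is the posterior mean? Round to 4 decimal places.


Posterior parameters: alpha = 1 + 10 = 11
beta = 6 + 19 = 25
Posterior mean = alpha / (alpha + beta) = 11 / 36
= 0.3056

0.3056


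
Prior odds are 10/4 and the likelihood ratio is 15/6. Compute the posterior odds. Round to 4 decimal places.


Posterior odds = prior odds * likelihood ratio
= (10/4) * (15/6)
= 150 / 24
= 6.25

6.25


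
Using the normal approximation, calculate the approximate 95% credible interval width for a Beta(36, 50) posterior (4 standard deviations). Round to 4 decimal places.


Var(Beta) = 36*50/(86^2 * 87) = 0.0028
SD = 0.0529
Width ~ 4*SD = 0.2116

0.2116


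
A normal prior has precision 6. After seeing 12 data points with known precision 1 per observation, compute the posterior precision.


In the conjugate normal model, precisions add:
tau_posterior = tau_prior + n * tau_data
= 6 + 12*1 = 18

18


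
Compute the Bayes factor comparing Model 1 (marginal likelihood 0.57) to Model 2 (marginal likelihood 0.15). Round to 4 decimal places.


BF12 = marginal likelihood of M1 / marginal likelihood of M2
= 0.57/0.15
= 3.8

3.8


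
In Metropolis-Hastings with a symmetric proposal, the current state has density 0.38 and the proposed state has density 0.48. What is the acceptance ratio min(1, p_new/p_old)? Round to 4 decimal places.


Ratio = p_new / p_old = 0.48 / 0.38 = 1.2632
Acceptance = min(1, 1.2632) = 1.0

1.0


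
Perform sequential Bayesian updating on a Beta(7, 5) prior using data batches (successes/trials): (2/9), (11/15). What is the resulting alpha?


Accumulate successes: 13
Posterior alpha = prior alpha + sum of successes
= 7 + 13 = 20

20


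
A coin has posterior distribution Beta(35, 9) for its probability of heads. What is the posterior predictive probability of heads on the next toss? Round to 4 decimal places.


Posterior predictive = E[theta] = alpha/(alpha+beta)
= 35/44
= 0.7955

0.7955


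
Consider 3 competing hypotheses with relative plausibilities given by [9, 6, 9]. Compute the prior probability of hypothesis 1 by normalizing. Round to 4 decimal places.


Sum of weights = 9 + 6 + 9 = 24
Normalized prior for H1 = 9 / 24
= 0.375

0.375


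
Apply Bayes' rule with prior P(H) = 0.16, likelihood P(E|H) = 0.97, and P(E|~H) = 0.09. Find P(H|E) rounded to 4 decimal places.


Step 1: Compute marginal P(E) = P(E|H)P(H) + P(E|~H)P(~H)
= 0.97*0.16 + 0.09*0.84 = 0.2308
Step 2: P(H|E) = P(E|H)P(H)/P(E) = 0.1552/0.2308
= 0.6724

0.6724


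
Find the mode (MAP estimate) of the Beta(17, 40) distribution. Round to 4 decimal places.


For Beta(a,b) with a,b > 1:
Mode = (a-1)/(a+b-2) = (17-1)/(57-2)
= 16/55 = 0.2909

0.2909


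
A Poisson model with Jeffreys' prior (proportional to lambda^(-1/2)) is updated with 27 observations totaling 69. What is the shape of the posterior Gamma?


Posterior = Gamma(0.5 + S, n)
= Gamma(0.5 + 69, 27)
Posterior shape = 0.5 + S = 0.5 + 69 = 69.5

69.5


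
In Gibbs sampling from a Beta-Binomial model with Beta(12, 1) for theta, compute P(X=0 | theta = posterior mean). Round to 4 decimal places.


Posterior mean = alpha/(alpha+beta) = 12/13 = 0.9231
P(X=0|theta=mean) = 1 - theta = 0.0769

0.0769


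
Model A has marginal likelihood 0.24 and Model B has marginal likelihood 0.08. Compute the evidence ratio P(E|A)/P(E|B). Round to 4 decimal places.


Evidence ratio = P(E|A) / P(E|B)
= 0.24 / 0.08
= 3.0

3.0


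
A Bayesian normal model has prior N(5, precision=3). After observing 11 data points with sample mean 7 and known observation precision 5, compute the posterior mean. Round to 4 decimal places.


Posterior mean = (prior_precision * prior_mean + n * data_precision * data_mean) / (prior_precision + n * data_precision)
Numerator = 3*5 + 11*5*7 = 400
Denominator = 3 + 11*5 = 58
Posterior mean = 6.8966

6.8966


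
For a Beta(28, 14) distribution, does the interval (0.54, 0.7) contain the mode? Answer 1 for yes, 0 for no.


Mode of Beta(a,b) = (a-1)/(a+b-2)
= (28-1)/(28+14-2) = 0.675
Check: 0.54 <= 0.675 <= 0.7?
Result: 1

1


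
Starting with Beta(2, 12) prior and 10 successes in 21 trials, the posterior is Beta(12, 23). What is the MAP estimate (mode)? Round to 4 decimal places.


The mode of Beta(a, b) when a > 1 and b > 1 is (a-1)/(a+b-2)
= (12 - 1) / (12 + 23 - 2)
= 11 / 33
= 0.3333

0.3333


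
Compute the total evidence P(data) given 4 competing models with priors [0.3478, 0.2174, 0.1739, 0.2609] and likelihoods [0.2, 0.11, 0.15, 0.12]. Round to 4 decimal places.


Marginal likelihood = sum P(model_i) * P(data|model_i)
Model 1: 0.3478 * 0.2 = 0.0696
Model 2: 0.2174 * 0.11 = 0.0239
Model 3: 0.1739 * 0.15 = 0.0261
Model 4: 0.2609 * 0.12 = 0.0313
Total = 0.1509

0.1509


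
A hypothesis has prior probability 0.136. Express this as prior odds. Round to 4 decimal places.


Odds = P(H) / P(not H) = 0.136 / 0.864
= 0.1574

0.1574


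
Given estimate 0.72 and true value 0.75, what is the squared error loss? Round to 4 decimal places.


Squared error = (estimate - true)^2
Difference = -0.03
Loss = -0.03^2 = 0.0009

0.0009


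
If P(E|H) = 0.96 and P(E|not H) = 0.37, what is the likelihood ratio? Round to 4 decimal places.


Likelihood ratio = P(E|H) / P(E|not H)
= 0.96 / 0.37
= 2.5946

2.5946


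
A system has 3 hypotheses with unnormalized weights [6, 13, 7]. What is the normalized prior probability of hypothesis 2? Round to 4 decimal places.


The normalized prior is the weight divided by the total.
Total weight = 26
P(H2) = 13 / 26 = 0.5

0.5


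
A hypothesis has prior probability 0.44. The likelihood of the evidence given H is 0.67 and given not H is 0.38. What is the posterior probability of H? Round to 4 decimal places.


Using Bayes' theorem:
P(E) = 0.44 * 0.67 + 0.56 * 0.38
P(E) = 0.5076
P(H|E) = (0.44 * 0.67) / 0.5076 = 0.5808

0.5808


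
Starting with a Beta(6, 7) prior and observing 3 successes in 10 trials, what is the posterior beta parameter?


Posterior beta = prior beta + failures
Failures = 10 - 3 = 7
beta_post = 7 + 7 = 14

14


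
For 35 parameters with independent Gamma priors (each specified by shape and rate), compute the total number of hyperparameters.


A Gamma prior has 2 hyperparameters per parameter.
Total = 35 * 2 = 70

70


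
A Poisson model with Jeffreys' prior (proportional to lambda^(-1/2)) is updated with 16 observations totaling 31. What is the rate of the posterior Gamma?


Posterior = Gamma(0.5 + S, n)
= Gamma(0.5 + 31, 16)
Posterior rate = 0 + n = 16

16.0


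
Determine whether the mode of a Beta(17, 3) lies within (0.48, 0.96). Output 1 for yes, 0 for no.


First find the mode: (a-1)/(a+b-2) = 0.8889
Is 0.8889 in (0.48, 0.96)? 1

1


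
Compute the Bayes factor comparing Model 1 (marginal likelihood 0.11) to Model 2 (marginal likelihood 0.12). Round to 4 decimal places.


BF12 = marginal likelihood of M1 / marginal likelihood of M2
= 0.11/0.12
= 0.9167

0.9167


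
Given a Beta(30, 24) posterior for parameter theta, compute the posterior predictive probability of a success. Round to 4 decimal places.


For a Beta-Bernoulli model, the predictive probability is the mean:
P(success) = 30/(30+24) = 30/54 = 0.5556

0.5556


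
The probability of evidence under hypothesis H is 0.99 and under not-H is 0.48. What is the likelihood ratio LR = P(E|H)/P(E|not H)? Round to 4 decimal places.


LR = 0.99 / 0.48
= 2.0625

2.0625


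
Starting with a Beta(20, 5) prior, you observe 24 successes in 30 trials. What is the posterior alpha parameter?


For a Beta-Binomial conjugate model:
Posterior alpha = prior alpha + number of successes
= 20 + 24 = 44

44


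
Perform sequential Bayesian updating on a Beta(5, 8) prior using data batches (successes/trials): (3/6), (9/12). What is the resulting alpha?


Accumulate successes: 12
Posterior alpha = prior alpha + sum of successes
= 5 + 12 = 17

17


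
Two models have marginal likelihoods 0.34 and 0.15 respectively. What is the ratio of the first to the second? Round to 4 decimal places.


Evidence ratio = 0.34 / 0.15
= 2.2667

2.2667


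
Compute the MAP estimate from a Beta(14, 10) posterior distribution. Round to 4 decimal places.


MAP = mode of Beta distribution
= (alpha - 1)/(alpha + beta - 2)
= (14-1)/(14+10-2)
= 13/22 = 0.5909

0.5909


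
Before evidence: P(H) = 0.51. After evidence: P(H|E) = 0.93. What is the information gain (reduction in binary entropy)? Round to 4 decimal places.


Prior entropy = 0.9997
Posterior entropy = 0.3659
Information gain = 0.9997 - 0.3659 = 0.6338

0.6338


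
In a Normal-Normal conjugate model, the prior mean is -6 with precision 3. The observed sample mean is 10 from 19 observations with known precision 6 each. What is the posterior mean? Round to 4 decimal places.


Posterior precision = tau0 + n*tau = 3 + 19*6 = 117
Posterior mean = (tau0*mu0 + n*tau*xbar) / posterior_precision
= (3*-6 + 19*6*10) / 117
= 1122 / 117 = 9.5897

9.5897


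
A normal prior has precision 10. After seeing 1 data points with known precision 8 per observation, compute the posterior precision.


In the conjugate normal model, precisions add:
tau_posterior = tau_prior + n * tau_data
= 10 + 1*8 = 18

18


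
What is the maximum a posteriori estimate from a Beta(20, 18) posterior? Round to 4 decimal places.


The MAP estimate equals the mode of the distribution.
Mode of Beta(a,b) = (a-1)/(a+b-2)
= 19/36
= 0.5278

0.5278


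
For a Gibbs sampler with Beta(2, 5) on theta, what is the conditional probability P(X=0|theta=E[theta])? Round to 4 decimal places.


E[theta] = 2/(2+5) = 0.2857
P(X=0|theta) = 1 - theta = 0.7143

0.7143


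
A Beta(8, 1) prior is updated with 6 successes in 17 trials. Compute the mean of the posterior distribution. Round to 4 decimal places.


After update: Beta(14, 12)
Mean = 14 / (14 + 12) = 14 / 26
= 0.5385

0.5385


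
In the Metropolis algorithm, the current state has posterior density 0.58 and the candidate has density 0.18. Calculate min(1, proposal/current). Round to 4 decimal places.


Ratio = 0.18/0.58 = 0.3103
Acceptance probability = min(1, 0.3103)
= 0.3103

0.3103


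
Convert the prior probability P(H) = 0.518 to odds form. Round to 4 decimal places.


P(not H) = 1 - 0.518 = 0.482
Odds = 0.518 / 0.482 = 1.0747

1.0747


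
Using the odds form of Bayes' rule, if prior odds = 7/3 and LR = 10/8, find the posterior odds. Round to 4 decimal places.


Bayes' rule in odds form: posterior odds = prior odds * LR
= (7 * 10) / (3 * 8)
= 70/24 = 2.9167

2.9167


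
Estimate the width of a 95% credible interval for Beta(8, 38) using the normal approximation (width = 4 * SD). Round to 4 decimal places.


For Beta(a,b): Var = ab/((a+b)^2(a+b+1))
Var = 0.0031, SD = 0.0553
Approximate 95% CI width = 4 * 0.0553 = 0.2212

0.2212


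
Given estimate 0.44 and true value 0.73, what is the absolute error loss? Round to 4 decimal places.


Absolute error = |estimate - true|
= |-0.29| = 0.29

0.29


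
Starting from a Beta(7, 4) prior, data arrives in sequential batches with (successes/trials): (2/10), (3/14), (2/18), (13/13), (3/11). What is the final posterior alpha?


In sequential Bayesian updating, we sum all successes.
Total successes = 23
Final alpha = 7 + 23 = 30

30


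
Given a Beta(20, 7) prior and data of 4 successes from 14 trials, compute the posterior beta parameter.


Number of failures = 14 - 4 = 10
Posterior beta = 7 + 10 = 17

17


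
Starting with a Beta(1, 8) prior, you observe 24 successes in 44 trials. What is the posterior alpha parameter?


For a Beta-Binomial conjugate model:
Posterior alpha = prior alpha + number of successes
= 1 + 24 = 25

25


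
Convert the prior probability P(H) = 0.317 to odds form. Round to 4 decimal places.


P(not H) = 1 - 0.317 = 0.683
Odds = 0.317 / 0.683 = 0.4641

0.4641


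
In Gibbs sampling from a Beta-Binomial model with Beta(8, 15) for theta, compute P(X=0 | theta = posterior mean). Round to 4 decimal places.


Posterior mean = alpha/(alpha+beta) = 8/23 = 0.3478
P(X=0|theta=mean) = 1 - theta = 0.6522

0.6522


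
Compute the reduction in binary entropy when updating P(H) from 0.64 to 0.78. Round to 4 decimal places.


H_before = -p*log2(p) - (1-p)*log2(1-p) for p=0.64: 0.9427
H_after for p=0.78: 0.7602
Reduction = 0.9427 - 0.7602 = 0.1825

0.1825


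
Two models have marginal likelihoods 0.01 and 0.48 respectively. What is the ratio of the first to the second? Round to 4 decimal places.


Evidence ratio = 0.01 / 0.48
= 0.0208

0.0208


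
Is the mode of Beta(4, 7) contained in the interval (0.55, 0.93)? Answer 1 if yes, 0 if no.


Mode = (a-1)/(a+b-2) = 3/9 = 0.3333
Interval: (0.55, 0.93)
Contains mode? 0

0


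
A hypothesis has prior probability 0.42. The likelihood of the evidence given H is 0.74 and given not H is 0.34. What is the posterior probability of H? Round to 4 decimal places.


Using Bayes' theorem:
P(E) = 0.42 * 0.74 + 0.58 * 0.34
P(E) = 0.508
P(H|E) = (0.42 * 0.74) / 0.508 = 0.6118

0.6118


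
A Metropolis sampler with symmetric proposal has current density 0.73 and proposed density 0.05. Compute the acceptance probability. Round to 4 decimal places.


For symmetric proposals, acceptance = min(1, pi(x*)/pi(x))
= min(1, 0.05/0.73)
= min(1, 0.0685) = 0.0685

0.0685


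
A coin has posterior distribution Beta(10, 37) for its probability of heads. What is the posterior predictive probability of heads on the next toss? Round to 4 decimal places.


Posterior predictive = E[theta] = alpha/(alpha+beta)
= 10/47
= 0.2128

0.2128


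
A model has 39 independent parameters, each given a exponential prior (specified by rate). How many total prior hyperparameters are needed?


Each exponential prior needs 1 hyperparameter (rate).
Total = 1 * 39 = 39

39


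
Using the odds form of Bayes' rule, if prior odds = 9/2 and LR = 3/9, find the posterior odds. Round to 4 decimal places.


Bayes' rule in odds form: posterior odds = prior odds * LR
= (9 * 3) / (2 * 9)
= 27/18 = 1.5

1.5


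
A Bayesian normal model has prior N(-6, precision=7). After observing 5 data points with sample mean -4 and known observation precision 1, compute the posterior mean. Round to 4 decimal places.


Posterior mean = (prior_precision * prior_mean + n * data_precision * data_mean) / (prior_precision + n * data_precision)
Numerator = 7*-6 + 5*1*-4 = -62
Denominator = 7 + 5*1 = 12
Posterior mean = -5.1667

-5.1667


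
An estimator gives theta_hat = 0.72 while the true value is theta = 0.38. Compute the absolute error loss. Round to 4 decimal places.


The absolute error loss is |theta_hat - theta|
= |0.72 - 0.38|
= 0.34

0.34


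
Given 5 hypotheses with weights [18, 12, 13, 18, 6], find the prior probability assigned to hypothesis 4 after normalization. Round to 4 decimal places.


To normalize, divide each weight by the sum of all weights.
Sum = 67
Prior(H4) = 18/67 = 0.2687

0.2687


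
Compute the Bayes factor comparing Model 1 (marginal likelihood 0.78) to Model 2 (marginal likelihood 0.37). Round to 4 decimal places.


BF12 = marginal likelihood of M1 / marginal likelihood of M2
= 0.78/0.37
= 2.1081

2.1081


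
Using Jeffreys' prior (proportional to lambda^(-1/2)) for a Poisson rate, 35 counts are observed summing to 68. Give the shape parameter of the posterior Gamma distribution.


Conjugate update: Gamma(prior_shape + S, prior_rate + n).
Prior shape = 0.5, prior rate = 0.
Posterior shape = 0.5 + S = 0.5 + 68 = 68.5

68.5


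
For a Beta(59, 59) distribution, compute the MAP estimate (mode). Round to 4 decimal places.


MAP = mode = (a-1)/(a+b-2)
= (59-1)/(59+59-2)
= 58/116 = 0.5

0.5


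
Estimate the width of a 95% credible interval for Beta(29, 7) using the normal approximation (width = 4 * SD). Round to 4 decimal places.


For Beta(a,b): Var = ab/((a+b)^2(a+b+1))
Var = 0.0042, SD = 0.0651
Approximate 95% CI width = 4 * 0.0651 = 0.2603

0.2603


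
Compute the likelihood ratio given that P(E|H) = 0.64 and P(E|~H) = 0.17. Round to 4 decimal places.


LR = P(E|H) / P(E|~H)
= 0.64 / 0.17 = 3.7647

3.7647


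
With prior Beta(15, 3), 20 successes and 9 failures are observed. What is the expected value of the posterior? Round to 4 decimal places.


Posterior = Beta(35, 12)
E[theta] = alpha/(alpha+beta)
= 35/47 = 0.7447

0.7447


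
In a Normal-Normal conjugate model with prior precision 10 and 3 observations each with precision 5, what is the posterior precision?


Posterior precision = prior precision + n * observation precision
= 10 + 3 * 5
= 10 + 15 = 25

25


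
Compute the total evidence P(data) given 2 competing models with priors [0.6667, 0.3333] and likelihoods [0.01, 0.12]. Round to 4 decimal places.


Marginal likelihood = sum P(model_i) * P(data|model_i)
Model 1: 0.6667 * 0.01 = 0.0067
Model 2: 0.3333 * 0.12 = 0.04
Total = 0.0467

0.0467


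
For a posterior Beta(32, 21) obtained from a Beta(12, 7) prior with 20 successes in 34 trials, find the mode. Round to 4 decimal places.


Mode = (alpha - 1) / (alpha + beta - 2)
= 31 / 51
= 0.6078

0.6078


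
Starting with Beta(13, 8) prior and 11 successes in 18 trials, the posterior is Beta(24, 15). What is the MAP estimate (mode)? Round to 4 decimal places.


The mode of Beta(a, b) when a > 1 and b > 1 is (a-1)/(a+b-2)
= (24 - 1) / (24 + 15 - 2)
= 23 / 37
= 0.6216

0.6216


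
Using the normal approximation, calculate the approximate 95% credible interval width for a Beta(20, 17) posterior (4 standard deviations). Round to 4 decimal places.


Var(Beta) = 20*17/(37^2 * 38) = 0.0065
SD = 0.0808
Width ~ 4*SD = 0.3234

0.3234


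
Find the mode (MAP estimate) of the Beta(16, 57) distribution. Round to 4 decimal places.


For Beta(a,b) with a,b > 1:
Mode = (a-1)/(a+b-2) = (16-1)/(73-2)
= 15/71 = 0.2113

0.2113


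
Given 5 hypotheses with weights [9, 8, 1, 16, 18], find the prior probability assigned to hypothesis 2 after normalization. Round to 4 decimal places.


To normalize, divide each weight by the sum of all weights.
Sum = 52
Prior(H2) = 8/52 = 0.1538

0.1538


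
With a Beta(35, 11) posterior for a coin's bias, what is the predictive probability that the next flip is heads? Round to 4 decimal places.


The predictive probability equals the posterior mean.
P(next = heads) = alpha / (alpha + beta)
= 35 / 46 = 0.7609

0.7609


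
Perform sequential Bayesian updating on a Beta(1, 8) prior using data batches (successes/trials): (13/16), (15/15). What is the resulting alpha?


Accumulate successes: 28
Posterior alpha = prior alpha + sum of successes
= 1 + 28 = 29

29


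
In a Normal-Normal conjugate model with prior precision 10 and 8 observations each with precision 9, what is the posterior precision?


Posterior precision = prior precision + n * observation precision
= 10 + 8 * 9
= 10 + 72 = 82

82


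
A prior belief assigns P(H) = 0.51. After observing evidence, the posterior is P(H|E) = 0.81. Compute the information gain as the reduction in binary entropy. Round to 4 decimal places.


H(prior) = -0.51*log2(0.51) - 0.49*log2(0.49)
= 0.9997
H(post) = -0.81*log2(0.81) - 0.19*log2(0.19)
= 0.7015
IG = 0.9997 - 0.7015 = 0.2982

0.2982


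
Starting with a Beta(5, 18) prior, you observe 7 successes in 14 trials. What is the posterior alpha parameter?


For a Beta-Binomial conjugate model:
Posterior alpha = prior alpha + number of successes
= 5 + 7 = 12

12


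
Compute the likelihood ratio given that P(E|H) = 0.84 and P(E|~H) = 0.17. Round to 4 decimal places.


LR = P(E|H) / P(E|~H)
= 0.84 / 0.17 = 4.9412

4.9412


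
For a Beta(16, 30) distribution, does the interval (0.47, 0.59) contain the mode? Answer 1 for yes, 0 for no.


Mode of Beta(a,b) = (a-1)/(a+b-2)
= (16-1)/(16+30-2) = 0.3409
Check: 0.47 <= 0.3409 <= 0.59?
Result: 0

0


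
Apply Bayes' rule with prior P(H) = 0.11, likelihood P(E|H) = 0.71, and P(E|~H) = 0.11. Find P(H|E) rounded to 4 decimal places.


Step 1: Compute marginal P(E) = P(E|H)P(H) + P(E|~H)P(~H)
= 0.71*0.11 + 0.11*0.89 = 0.176
Step 2: P(H|E) = P(E|H)P(H)/P(E) = 0.0781/0.176
= 0.4438

0.4438


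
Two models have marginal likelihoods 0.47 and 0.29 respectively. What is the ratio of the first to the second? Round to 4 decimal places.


Evidence ratio = 0.47 / 0.29
= 1.6207

1.6207


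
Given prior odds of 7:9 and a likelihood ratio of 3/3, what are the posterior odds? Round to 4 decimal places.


Posterior odds = prior odds * LR
Prior odds = 7/9 = 0.7778
LR = 3/3 = 1.0
Posterior odds = 0.7778 * 1.0 = 0.7778

0.7778


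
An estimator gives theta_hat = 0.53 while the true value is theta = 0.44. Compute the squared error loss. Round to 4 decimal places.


The squared error loss is (theta_hat - theta)^2
= (0.53 - 0.44)^2
= (0.09)^2 = 0.0081

0.0081


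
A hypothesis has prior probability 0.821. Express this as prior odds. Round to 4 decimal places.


Odds = P(H) / P(not H) = 0.821 / 0.179
= 4.5866

4.5866


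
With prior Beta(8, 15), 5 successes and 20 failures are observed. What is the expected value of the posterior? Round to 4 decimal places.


Posterior = Beta(13, 35)
E[theta] = alpha/(alpha+beta)
= 13/48 = 0.2708

0.2708


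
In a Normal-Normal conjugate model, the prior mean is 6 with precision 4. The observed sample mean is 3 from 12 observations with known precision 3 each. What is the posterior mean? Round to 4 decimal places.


Posterior precision = tau0 + n*tau = 4 + 12*3 = 40
Posterior mean = (tau0*mu0 + n*tau*xbar) / posterior_precision
= (4*6 + 12*3*3) / 40
= 132 / 40 = 3.3

3.3


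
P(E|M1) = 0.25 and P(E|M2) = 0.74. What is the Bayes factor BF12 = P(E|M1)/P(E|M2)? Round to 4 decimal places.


Bayes factor BF12 = P(E|M1) / P(E|M2)
= 0.25 / 0.74
= 0.3378

0.3378


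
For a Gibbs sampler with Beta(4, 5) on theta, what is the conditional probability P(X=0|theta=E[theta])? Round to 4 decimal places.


E[theta] = 4/(4+5) = 0.4444
P(X=0|theta) = 1 - theta = 0.5556

0.5556


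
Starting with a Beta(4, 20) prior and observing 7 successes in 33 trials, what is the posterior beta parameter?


Posterior beta = prior beta + failures
Failures = 33 - 7 = 26
beta_post = 20 + 26 = 46

46


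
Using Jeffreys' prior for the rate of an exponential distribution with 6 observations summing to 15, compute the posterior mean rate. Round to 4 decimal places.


Jeffreys' prior leads to posterior Gamma(6, 15).
Mean = 6/15 = 0.4

0.4


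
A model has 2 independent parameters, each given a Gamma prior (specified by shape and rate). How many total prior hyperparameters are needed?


Each Gamma prior needs 2 hyperparameters (shape and rate).
Total = 2 * 2 = 4

4


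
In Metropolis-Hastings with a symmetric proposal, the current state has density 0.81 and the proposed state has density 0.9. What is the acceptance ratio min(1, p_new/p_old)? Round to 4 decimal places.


Ratio = p_new / p_old = 0.9 / 0.81 = 1.1111
Acceptance = min(1, 1.1111) = 1.0

1.0


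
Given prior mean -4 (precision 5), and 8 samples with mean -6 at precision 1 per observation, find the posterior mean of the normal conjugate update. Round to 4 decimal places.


The posterior mean is a precision-weighted average of prior and data.
Post. prec. = 5 + 8 = 13
Post. mean = (-20 + -48)/13 = -68/13 = -5.2308

-5.2308


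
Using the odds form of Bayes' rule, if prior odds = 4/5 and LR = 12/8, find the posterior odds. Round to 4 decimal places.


Bayes' rule in odds form: posterior odds = prior odds * LR
= (4 * 12) / (5 * 8)
= 48/40 = 1.2

1.2


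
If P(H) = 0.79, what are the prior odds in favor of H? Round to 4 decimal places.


Prior odds = P(H) / (1 - P(H))
= 0.79 / 0.21
= 3.7619

3.7619


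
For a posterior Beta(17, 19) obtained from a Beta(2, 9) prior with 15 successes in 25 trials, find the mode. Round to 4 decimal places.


Mode = (alpha - 1) / (alpha + beta - 2)
= 16 / 34
= 0.4706

0.4706


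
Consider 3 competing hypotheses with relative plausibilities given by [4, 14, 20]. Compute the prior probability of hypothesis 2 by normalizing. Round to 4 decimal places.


Sum of weights = 4 + 14 + 20 = 38
Normalized prior for H2 = 14 / 38
= 0.3684

0.3684


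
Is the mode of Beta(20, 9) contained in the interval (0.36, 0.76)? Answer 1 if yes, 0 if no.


Mode = (a-1)/(a+b-2) = 19/27 = 0.7037
Interval: (0.36, 0.76)
Contains mode? 1

1


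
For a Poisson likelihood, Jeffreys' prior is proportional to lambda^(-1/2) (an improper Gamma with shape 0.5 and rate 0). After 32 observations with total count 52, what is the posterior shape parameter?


Jeffreys' prior for Poisson is proportional to lambda^(-1/2).
Posterior is Gamma(0.5 + S, 0 + n) = Gamma(0.5 + 52, 32).
Posterior shape = 0.5 + S = 0.5 + 52 = 52.5

52.5


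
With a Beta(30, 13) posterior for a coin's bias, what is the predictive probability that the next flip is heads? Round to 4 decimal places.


The predictive probability equals the posterior mean.
P(next = heads) = alpha / (alpha + beta)
= 30 / 43 = 0.6977

0.6977


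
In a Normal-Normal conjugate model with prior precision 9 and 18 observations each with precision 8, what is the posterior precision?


Posterior precision = prior precision + n * observation precision
= 9 + 18 * 8
= 9 + 144 = 153

153


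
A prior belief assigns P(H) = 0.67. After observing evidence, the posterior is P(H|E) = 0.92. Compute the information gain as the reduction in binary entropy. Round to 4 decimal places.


H(prior) = -0.67*log2(0.67) - 0.33*log2(0.33)
= 0.9149
H(post) = -0.92*log2(0.92) - 0.08*log2(0.08)
= 0.4022
IG = 0.9149 - 0.4022 = 0.5127

0.5127


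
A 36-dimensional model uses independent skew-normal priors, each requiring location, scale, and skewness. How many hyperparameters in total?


Per parameter: 3 (location, scale, and skewness).
Total = 36 * 3 = 108

108


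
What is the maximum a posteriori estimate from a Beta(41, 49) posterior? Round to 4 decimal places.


The MAP estimate equals the mode of the distribution.
Mode of Beta(a,b) = (a-1)/(a+b-2)
= 40/88
= 0.4545

0.4545


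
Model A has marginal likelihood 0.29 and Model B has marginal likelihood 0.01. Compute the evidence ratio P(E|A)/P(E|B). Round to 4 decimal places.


Evidence ratio = P(E|A) / P(E|B)
= 0.29 / 0.01
= 29.0

29.0


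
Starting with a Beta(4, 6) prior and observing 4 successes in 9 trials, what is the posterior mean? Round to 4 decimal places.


Posterior parameters: alpha = 4 + 4 = 8
beta = 6 + 5 = 11
Posterior mean = alpha / (alpha + beta) = 8 / 19
= 0.4211

0.4211


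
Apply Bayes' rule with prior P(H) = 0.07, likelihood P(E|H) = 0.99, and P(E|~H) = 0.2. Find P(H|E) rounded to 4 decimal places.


Step 1: Compute marginal P(E) = P(E|H)P(H) + P(E|~H)P(~H)
= 0.99*0.07 + 0.2*0.93 = 0.2553
Step 2: P(H|E) = P(E|H)P(H)/P(E) = 0.0693/0.2553
= 0.2714

0.2714


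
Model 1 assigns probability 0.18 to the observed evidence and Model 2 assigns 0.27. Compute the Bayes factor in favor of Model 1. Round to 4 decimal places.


BF = P(data|M1) / P(data|M2)
= 0.18 / 0.27 = 0.6667

0.6667


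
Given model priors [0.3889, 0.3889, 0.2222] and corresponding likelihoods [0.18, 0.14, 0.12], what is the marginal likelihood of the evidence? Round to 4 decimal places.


P(E) = sum_i P(M_i) P(E|M_i)
= 0.07 + 0.0544 + 0.0267
= 0.1511

0.1511
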